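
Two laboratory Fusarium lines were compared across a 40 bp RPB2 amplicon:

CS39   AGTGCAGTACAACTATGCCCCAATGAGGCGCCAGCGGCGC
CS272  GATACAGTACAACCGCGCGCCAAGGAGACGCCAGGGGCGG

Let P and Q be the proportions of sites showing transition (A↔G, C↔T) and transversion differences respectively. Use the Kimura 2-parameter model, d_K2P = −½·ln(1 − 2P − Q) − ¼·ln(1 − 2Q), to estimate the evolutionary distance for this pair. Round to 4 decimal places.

Mismatches occur at site 1 (A/G, transition), site 2 (G/A, transition), site 4 (G/A, transition), site 14 (T/C, transition), site 15 (A/G, transition), site 16 (T/C, transition), site 19 (C/G, transversion), site 24 (T/G, transversion), site 28 (G/A, transition), site 35 (C/G, transversion), site 40 (C/G, transversion).
Of the 11 differences, 7 transitions and 4 transversions over 40 sites: P = 7/40 = 0.175000, Q = 4/40 = 0.100000.
d = −0.5·ln(0.550000) − 0.25·ln(0.800000) = −0.5·(-0.597837) − 0.25·(-0.223144) = 0.3547.

0.3547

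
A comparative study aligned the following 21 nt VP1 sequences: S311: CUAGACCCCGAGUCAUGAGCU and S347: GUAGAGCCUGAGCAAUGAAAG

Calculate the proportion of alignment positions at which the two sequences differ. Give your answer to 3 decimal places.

0.381

The sequences differ at positions 1 (C/G), 6 (C/G), 9 (C/U), 13 (U/C), 14 (C/A), 19 (G/A), 20 (C/A), 21 (U/G).
There are 8 differences over 21 sites, so p = 8/21 = 0.381.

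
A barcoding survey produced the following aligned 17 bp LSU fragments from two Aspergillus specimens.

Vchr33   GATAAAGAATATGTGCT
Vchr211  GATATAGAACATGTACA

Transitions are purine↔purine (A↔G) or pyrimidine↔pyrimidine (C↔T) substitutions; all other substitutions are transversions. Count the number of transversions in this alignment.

2

Differing sites — 5:A/T (Tv); 10:T/C (Ti); 15:G/A (Ti); 17:T/A (Tv).
Of the 4 differences, 2 transitions and 2 transversions, so the answer is 2.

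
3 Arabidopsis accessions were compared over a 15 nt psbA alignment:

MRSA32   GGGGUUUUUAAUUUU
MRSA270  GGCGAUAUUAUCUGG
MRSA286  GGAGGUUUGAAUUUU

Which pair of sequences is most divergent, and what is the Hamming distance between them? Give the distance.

8

Pairwise Hamming distances:
  MRSA32 vs MRSA270: 7
  MRSA32 vs MRSA286: 3
  MRSA270 vs MRSA286: 8
The largest is 8, between MRSA270 and MRSA286.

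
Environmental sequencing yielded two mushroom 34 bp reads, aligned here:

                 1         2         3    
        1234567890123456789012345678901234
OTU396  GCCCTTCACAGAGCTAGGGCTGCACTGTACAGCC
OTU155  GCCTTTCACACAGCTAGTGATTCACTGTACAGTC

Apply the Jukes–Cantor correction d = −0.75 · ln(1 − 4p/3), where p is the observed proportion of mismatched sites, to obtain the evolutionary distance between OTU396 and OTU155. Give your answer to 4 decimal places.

0.2012

Differing sites — 4:C/T; 11:G/C; 18:G/T; 20:C/A; 22:G/T; 33:C/T.
p = 6/34 = 0.176471.
d = −0.75 · ln(1 − (4/3)·0.176471) = −0.75 · ln(0.764705) = −0.75 · (-0.268265) = 0.2012.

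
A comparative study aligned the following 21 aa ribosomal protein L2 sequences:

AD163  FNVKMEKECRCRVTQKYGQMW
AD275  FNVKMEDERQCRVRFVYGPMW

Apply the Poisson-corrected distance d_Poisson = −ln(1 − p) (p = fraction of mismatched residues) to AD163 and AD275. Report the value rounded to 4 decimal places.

0.4055

The sequences differ at positions 7 (K/D), 9 (C/R), 10 (R/Q), 14 (T/R), 15 (Q/F), 16 (K/V), 19 (Q/P).
p = 7/21 = 0.333333.
d = −ln(1 − 0.333333) = −ln(0.666667) = 0.4055.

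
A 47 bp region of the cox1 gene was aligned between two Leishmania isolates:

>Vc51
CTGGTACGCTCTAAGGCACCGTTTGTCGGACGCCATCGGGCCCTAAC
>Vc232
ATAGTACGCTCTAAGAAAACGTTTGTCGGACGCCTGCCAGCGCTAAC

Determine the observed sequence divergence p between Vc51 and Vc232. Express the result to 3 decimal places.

0.213

Differing sites — 1:C/A; 3:G/A; 16:G/A; 17:C/A; 19:C/A; 35:A/T; 36:T/G; 38:G/C; 39:G/A; 42:C/G.
There are 10 differences over 47 sites, so p = 10/47 = 0.213.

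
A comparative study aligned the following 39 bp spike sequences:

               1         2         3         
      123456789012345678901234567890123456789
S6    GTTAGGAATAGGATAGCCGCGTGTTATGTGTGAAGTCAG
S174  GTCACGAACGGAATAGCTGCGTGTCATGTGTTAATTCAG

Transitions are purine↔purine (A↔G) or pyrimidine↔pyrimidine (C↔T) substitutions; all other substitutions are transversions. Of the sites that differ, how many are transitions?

Mismatches occur at site 3 (T↔C, transition), site 5 (G↔C, transversion), site 9 (T↔C, transition), site 10 (A↔G, transition), site 12 (G↔A, transition), site 18 (C↔T, transition), site 25 (T↔C, transition), site 32 (G↔T, transversion), site 35 (G↔T, transversion).
Of the 9 differences, 6 transitions and 3 transversions, so the answer is 6.

6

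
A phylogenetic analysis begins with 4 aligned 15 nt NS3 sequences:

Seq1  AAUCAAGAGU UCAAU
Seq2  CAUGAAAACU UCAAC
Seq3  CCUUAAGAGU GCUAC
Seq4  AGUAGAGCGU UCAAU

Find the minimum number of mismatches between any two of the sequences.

Pairwise Hamming distances:
  Seq1 vs Seq2: 5
  Seq1 vs Seq3: 6
  Seq1 vs Seq4: 4
  Seq2 vs Seq3: 6
  Seq2 vs Seq4: 8
  Seq3 vs Seq4: 8
The smallest is 4, between Seq1 and Seq4.

4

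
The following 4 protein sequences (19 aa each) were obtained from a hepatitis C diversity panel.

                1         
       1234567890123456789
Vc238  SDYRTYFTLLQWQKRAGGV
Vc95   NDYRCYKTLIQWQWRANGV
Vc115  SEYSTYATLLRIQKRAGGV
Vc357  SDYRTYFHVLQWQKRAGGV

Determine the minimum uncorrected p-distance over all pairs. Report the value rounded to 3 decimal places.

0.105

Pairwise Hamming distances:
  Vc238 vs Vc95: 6
  Vc238 vs Vc115: 5
  Vc238 vs Vc357: 2
  Vc95 vs Vc115: 10
  Vc95 vs Vc357: 8
  Vc115 vs Vc357: 7
The smallest is 2 mismatches, between Vc238 and Vc357; p = 2/19 = 0.105.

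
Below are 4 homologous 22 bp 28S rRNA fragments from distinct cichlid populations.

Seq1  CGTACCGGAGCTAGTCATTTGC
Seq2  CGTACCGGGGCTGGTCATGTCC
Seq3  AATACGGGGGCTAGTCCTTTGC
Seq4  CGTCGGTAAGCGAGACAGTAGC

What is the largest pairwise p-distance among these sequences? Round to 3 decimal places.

Pairwise Hamming distances:
  Seq1 vs Seq2: 4
  Seq1 vs Seq3: 5
  Seq1 vs Seq4: 9
  Seq2 vs Seq3: 7
  Seq2 vs Seq4: 13
  Seq3 vs Seq4: 12
The largest is 13 mismatches, between Seq2 and Seq4; p = 13/22 = 0.591.

0.591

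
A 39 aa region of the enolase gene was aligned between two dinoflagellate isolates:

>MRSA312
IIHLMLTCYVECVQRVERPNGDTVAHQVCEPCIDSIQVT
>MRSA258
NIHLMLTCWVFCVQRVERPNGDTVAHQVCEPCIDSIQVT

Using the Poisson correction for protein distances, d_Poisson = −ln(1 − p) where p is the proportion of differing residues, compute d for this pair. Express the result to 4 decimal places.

0.0800

The sequences differ at positions 1 (I/N), 9 (Y/W), 11 (E/F).
p = 3/39 = 0.076923.
d = −ln(1 − 0.076923) = −ln(0.923077) = 0.0800.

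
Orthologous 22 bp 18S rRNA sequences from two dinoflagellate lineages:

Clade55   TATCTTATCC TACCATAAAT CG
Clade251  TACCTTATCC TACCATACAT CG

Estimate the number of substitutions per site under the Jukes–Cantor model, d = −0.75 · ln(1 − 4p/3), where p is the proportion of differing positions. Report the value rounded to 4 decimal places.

Mismatches occur at site 3 (T→C), site 18 (A→C).
p = 2/22 = 0.090909.
d = −0.75 · ln(1 − (4/3)·0.090909) = −0.75 · ln(0.878788) = −0.75 · (-0.129212) = 0.0969.

0.0969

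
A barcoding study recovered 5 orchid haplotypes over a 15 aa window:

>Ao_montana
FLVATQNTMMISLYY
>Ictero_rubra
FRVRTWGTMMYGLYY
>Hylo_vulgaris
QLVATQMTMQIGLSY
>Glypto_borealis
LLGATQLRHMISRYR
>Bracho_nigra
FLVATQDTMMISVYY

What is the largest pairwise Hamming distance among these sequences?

Pairwise Hamming distances:
  Ao_montana vs Ictero_rubra: 6
  Ao_montana vs Hylo_vulgaris: 5
  Ao_montana vs Glypto_borealis: 7
  Ao_montana vs Bracho_nigra: 2
  Ictero_rubra vs Hylo_vulgaris: 8
  Ictero_rubra vs Glypto_borealis: 12
  Ictero_rubra vs Bracho_nigra: 7
  Hylo_vulgaris vs Glypto_borealis: 10
  Hylo_vulgaris vs Bracho_nigra: 6
  Glypto_borealis vs Bracho_nigra: 7
The largest is 12, between Ictero_rubra and Glypto_borealis.

12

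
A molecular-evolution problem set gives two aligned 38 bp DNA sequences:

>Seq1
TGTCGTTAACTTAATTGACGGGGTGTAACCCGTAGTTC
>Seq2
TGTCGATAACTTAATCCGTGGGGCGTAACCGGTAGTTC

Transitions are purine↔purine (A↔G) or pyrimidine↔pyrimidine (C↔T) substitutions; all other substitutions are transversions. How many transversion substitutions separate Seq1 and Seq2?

The sequences differ at positions 6 (T/A, transversion), 16 (T/C, transition), 17 (G/C, transversion), 18 (A/G, transition), 19 (C/T, transition), 24 (T/C, transition), 31 (C/G, transversion).
Of the 7 differences, 4 transitions and 3 transversions, so the answer is 3.

3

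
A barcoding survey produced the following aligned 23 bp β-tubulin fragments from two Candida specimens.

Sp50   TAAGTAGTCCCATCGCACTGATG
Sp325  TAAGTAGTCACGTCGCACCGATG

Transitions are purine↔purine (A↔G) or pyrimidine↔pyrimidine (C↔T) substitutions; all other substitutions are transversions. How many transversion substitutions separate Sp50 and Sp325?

1

Mismatches occur at site 10 (C→A, transversion), site 12 (A→G, transition), site 19 (T→C, transition).
Of the 3 differences, 2 transitions and 1 transversion, so the answer is 1.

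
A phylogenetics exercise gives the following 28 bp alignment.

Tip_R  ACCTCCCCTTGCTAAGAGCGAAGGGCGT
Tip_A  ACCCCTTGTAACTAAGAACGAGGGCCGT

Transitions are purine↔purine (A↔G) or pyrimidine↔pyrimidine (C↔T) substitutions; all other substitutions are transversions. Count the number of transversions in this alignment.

3

The sequences differ at positions 4 (T/C, transition), 6 (C/T, transition), 7 (C/T, transition), 8 (C/G, transversion), 10 (T/A, transversion), 11 (G/A, transition), 18 (G/A, transition), 22 (A/G, transition), 25 (G/C, transversion).
Of the 9 differences, 6 transitions and 3 transversions, so the answer is 3.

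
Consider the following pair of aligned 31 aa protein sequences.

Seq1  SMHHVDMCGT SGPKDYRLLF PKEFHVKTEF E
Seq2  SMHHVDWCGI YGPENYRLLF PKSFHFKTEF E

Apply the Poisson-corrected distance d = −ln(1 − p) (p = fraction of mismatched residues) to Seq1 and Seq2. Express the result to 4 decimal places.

0.2559

Mismatches occur at site 7 (M/W), site 10 (T/I), site 11 (S/Y), site 14 (K/E), site 15 (D/N), site 23 (E/S), site 26 (V/F).
p = 7/31 = 0.225806.
d = −ln(1 − 0.225806) = −ln(0.774194) = 0.2559.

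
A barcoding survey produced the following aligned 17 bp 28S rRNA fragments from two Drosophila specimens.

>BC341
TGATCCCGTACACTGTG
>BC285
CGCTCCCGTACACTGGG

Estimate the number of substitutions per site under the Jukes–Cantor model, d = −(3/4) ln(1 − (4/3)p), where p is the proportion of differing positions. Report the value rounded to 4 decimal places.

0.2012

Mismatches occur at site 1 (T↔C), site 3 (A↔C), site 16 (T↔G).
p = 3/17 = 0.176471.
d = −0.75 · ln(1 − (4/3)·0.176471) = −0.75 · ln(0.764705) = −0.75 · (-0.268265) = 0.2012.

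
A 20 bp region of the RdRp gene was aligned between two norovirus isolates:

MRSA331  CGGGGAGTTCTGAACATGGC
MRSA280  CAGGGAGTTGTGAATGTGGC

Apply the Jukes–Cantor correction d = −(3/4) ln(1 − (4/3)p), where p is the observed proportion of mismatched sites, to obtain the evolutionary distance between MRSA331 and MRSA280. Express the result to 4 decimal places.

0.2326

The sequences differ at positions 2 (G/A), 10 (C/G), 15 (C/T), 16 (A/G).
p = 4/20 = 0.200000.
d = −0.75 · ln(1 − (4/3)·0.200000) = −0.75 · ln(0.733333) = −0.75 · (-0.310155) = 0.2326.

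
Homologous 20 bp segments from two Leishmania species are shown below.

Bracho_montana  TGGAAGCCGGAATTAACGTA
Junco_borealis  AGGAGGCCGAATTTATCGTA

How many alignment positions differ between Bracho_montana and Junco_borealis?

Mismatches occur at site 1 (T→A), site 5 (A→G), site 10 (G→A), site 12 (A→T), site 16 (A→T).
That gives 5 mismatches out of 20 aligned sites, so the Hamming distance is 5.

5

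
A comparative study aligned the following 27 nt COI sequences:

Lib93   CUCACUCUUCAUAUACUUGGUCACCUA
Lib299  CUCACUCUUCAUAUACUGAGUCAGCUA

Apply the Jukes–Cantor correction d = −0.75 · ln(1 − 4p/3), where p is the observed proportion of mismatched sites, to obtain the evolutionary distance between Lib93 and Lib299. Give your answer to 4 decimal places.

Differing sites — 18:U/G; 19:G/A; 24:C/G.
p = 3/27 = 0.111111.
d = −0.75 · ln(1 − (4/3)·0.111111) = −0.75 · ln(0.851852) = −0.75 · (-0.160342) = 0.1203.

0.1203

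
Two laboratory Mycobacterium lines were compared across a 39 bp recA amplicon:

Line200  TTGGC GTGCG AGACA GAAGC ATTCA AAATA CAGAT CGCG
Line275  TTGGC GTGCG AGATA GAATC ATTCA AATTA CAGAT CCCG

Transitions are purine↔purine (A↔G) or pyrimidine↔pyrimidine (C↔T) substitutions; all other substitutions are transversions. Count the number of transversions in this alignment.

3

Mismatches occur at site 14 (C↔T, transition), site 19 (G↔T, transversion), site 28 (A↔T, transversion), site 37 (G↔C, transversion).
Of the 4 differences, 1 transition and 3 transversions, so the answer is 3.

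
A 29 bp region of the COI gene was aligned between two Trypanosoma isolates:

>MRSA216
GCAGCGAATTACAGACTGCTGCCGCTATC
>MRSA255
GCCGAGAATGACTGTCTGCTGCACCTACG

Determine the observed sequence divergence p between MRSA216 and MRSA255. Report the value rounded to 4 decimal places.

0.3103

The sequences differ at positions 3 (A/C), 5 (C/A), 10 (T/G), 13 (A/T), 15 (A/T), 23 (C/A), 24 (G/C), 28 (T/C), 29 (C/G).
There are 9 differences over 29 sites, so p = 9/29 = 0.3103.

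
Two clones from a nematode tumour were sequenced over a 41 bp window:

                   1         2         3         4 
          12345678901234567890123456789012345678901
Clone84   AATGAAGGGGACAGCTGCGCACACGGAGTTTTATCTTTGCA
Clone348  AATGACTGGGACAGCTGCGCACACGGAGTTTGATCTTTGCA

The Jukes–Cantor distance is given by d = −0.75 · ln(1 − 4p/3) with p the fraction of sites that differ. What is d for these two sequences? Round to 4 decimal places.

0.0770

The sequences differ at positions 6 (A/C), 7 (G/T), 32 (T/G).
p = 3/41 = 0.073171.
d = −0.75 · ln(1 − (4/3)·0.073171) = −0.75 · ln(0.902439) = −0.75 · (-0.102654) = 0.0770.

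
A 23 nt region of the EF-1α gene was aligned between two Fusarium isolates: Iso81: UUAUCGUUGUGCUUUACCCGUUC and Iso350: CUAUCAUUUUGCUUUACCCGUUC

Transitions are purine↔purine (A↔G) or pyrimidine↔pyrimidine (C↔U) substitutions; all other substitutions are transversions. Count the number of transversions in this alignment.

The sequences differ at positions 1 (U/C, transition), 6 (G/A, transition), 9 (G/U, transversion).
Of the 3 differences, 2 transitions and 1 transversion, so the answer is 1.

1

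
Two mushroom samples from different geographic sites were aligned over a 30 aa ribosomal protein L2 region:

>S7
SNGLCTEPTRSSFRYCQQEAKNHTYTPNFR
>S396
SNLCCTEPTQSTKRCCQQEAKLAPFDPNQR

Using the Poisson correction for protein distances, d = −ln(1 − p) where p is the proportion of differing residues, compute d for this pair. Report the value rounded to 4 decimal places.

Differing sites — 3:G/L; 4:L/C; 10:R/Q; 12:S/T; 13:F/K; 15:Y/C; 22:N/L; 23:H/A; 24:T/P; 25:Y/F; 26:T/D; 29:F/Q.
p = 12/30 = 0.400000.
d = −ln(1 − 0.400000) = −ln(0.600000) = 0.5108.

0.5108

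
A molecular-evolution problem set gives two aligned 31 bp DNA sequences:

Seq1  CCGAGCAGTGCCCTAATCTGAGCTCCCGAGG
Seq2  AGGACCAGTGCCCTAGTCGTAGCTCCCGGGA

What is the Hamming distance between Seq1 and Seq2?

8

The sequences differ at positions 1 (C/A), 2 (C/G), 5 (G/C), 16 (A/G), 19 (T/G), 20 (G/T), 29 (A/G), 31 (G/A).
That gives 8 mismatches out of 31 aligned sites, so the Hamming distance is 8.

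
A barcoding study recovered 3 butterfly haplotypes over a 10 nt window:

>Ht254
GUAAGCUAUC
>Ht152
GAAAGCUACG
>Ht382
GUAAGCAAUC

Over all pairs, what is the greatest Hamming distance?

4

Pairwise Hamming distances:
  Ht254 vs Ht152: 3
  Ht254 vs Ht382: 1
  Ht152 vs Ht382: 4
The largest is 4, between Ht152 and Ht382.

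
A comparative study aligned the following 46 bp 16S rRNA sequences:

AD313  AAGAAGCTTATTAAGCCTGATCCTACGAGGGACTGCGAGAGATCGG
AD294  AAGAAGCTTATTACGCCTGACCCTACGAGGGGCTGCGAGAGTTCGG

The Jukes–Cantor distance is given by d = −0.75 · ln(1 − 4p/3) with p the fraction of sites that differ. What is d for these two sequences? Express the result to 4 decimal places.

0.0924

The sequences differ at positions 14 (A/C), 21 (T/C), 32 (A/G), 42 (A/T).
p = 4/46 = 0.086957.
d = −0.75 · ln(1 − (4/3)·0.086957) = −0.75 · ln(0.884057) = −0.75 · (-0.123234) = 0.0924.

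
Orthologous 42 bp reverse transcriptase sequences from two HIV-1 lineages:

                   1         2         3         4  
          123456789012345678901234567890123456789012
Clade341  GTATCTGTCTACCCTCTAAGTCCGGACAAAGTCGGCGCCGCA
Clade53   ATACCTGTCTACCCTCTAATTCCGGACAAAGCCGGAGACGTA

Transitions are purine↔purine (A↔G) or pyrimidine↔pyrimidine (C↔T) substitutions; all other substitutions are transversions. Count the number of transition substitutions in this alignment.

4

Differing sites — 1:G/A (Ti); 4:T/C (Ti); 20:G/T (Tv); 32:T/C (Ti); 36:C/A (Tv); 38:C/A (Tv); 41:C/T (Ti).
Of the 7 differences, 4 transitions and 3 transversions, so the answer is 4.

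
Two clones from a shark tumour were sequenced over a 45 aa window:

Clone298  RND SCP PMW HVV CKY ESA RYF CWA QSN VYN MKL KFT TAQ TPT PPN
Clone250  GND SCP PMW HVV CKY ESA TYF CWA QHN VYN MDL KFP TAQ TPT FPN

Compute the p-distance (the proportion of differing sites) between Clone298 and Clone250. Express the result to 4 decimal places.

Differing sites — 1:R/G; 19:R/T; 26:S/H; 32:K/D; 36:T/P; 43:P/F.
There are 6 differences over 45 sites, so p = 6/45 = 0.1333.

0.1333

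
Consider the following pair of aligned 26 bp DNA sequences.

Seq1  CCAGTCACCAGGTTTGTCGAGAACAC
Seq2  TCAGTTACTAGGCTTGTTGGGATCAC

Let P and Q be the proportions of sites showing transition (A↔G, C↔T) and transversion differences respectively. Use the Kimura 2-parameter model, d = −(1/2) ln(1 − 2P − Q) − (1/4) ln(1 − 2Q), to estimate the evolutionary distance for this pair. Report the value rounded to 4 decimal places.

Differing sites — 1:C/T (Ti); 6:C/T (Ti); 9:C/T (Ti); 13:T/C (Ti); 18:C/T (Ti); 20:A/G (Ti); 23:A/T (Tv).
Of the 7 differences, 6 transitions and 1 transversion over 26 sites: P = 6/26 = 0.230769, Q = 1/26 = 0.038462.
d = −0.5·ln(0.500000) − 0.25·ln(0.923076) = −0.5·(-0.693147) − 0.25·(-0.080044) = 0.3666.

0.3666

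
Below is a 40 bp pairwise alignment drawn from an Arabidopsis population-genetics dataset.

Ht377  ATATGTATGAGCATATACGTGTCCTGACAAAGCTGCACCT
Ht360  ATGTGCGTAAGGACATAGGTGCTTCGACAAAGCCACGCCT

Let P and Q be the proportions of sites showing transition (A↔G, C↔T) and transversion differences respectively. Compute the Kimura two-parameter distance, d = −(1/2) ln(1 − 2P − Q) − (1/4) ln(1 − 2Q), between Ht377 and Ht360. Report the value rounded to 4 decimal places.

0.5513

Differing sites — 3:A/G (Ti); 6:T/C (Ti); 7:A/G (Ti); 9:G/A (Ti); 12:C/G (Tv); 14:T/C (Ti); 18:C/G (Tv); 22:T/C (Ti); 23:C/T (Ti); 24:C/T (Ti); 25:T/C (Ti); 34:T/C (Ti); 35:G/A (Ti); 37:A/G (Ti).
Of the 14 differences, 12 transitions and 2 transversions over 40 sites: P = 12/40 = 0.300000, Q = 2/40 = 0.050000.
d = −0.5·ln(0.350000) − 0.25·ln(0.900000) = −0.5·(-1.049822) − 0.25·(-0.105361) = 0.5513.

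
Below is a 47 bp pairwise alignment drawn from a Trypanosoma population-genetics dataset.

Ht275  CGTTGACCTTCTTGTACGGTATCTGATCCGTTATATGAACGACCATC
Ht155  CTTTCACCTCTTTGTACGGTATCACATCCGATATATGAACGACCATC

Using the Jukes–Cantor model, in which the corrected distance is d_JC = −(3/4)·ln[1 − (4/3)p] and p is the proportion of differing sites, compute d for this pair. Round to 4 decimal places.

The sequences differ at positions 2 (G/T), 5 (G/C), 10 (T/C), 11 (C/T), 24 (T/A), 25 (G/C), 31 (T/A).
p = 7/47 = 0.148936.
d = −0.75 · ln(1 − (4/3)·0.148936) = −0.75 · ln(0.801419) = −0.75 · (-0.221371) = 0.1660.

0.1660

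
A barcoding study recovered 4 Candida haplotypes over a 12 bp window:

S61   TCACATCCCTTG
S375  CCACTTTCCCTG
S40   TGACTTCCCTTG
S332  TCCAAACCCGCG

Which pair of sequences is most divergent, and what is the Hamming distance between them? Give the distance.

Pairwise Hamming distances:
  S61 vs S375: 4
  S61 vs S40: 2
  S61 vs S332: 5
  S375 vs S40: 4
  S375 vs S332: 8
  S40 vs S332: 7
The largest is 8, between S375 and S332.

8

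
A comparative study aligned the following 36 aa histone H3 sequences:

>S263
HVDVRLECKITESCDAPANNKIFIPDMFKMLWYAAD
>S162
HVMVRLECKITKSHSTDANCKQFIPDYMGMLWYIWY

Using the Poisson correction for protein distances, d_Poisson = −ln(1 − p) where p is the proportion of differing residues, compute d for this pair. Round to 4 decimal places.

Differing sites — 3:D/M; 12:E/K; 14:C/H; 15:D/S; 16:A/T; 17:P/D; 20:N/C; 22:I/Q; 27:M/Y; 28:F/M; 29:K/G; 34:A/I; 35:A/W; 36:D/Y.
p = 14/36 = 0.388889.
d = −ln(1 − 0.388889) = −ln(0.611111) = 0.4925.

0.4925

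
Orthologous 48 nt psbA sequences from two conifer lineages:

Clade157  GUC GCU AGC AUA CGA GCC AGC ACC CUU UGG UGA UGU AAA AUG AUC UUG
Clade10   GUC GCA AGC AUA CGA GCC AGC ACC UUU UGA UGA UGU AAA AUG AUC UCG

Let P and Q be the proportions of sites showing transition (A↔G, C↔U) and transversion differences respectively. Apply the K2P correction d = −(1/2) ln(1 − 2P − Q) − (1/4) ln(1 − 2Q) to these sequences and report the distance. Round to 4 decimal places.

The sequences differ at positions 6 (U/A, transversion), 25 (C/U, transition), 30 (G/A, transition), 47 (U/C, transition).
Of the 4 differences, 3 transitions and 1 transversion over 48 sites: P = 3/48 = 0.062500, Q = 1/48 = 0.020833.
d = −0.5·ln(0.854167) − 0.25·ln(0.958334) = −0.5·(-0.157629) − 0.25·(-0.042559) = 0.0895.

0.0895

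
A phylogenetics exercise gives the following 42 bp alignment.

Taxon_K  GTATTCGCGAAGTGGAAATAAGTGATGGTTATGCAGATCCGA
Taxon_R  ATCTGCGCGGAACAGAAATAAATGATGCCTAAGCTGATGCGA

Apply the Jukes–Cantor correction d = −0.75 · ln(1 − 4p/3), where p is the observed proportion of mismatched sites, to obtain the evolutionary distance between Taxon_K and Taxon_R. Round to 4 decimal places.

0.3992

Differing sites — 1:G/A; 3:A/C; 5:T/G; 10:A/G; 12:G/A; 13:T/C; 14:G/A; 22:G/A; 28:G/C; 29:T/C; 32:T/A; 35:A/T; 39:C/G.
p = 13/42 = 0.309524.
d = −0.75 · ln(1 − (4/3)·0.309524) = −0.75 · ln(0.587301) = −0.75 · (-0.532218) = 0.3992.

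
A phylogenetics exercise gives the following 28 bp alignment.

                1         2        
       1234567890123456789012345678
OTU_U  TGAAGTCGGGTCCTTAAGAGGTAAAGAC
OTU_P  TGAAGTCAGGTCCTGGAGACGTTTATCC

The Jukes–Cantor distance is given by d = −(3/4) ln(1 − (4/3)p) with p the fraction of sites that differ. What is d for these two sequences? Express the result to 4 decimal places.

The sequences differ at positions 8 (G/A), 15 (T/G), 16 (A/G), 20 (G/C), 23 (A/T), 24 (A/T), 26 (G/T), 27 (A/C).
p = 8/28 = 0.285714.
d = −0.75 · ln(1 − (4/3)·0.285714) = −0.75 · ln(0.619048) = −0.75 · (-0.479572) = 0.3597.

0.3597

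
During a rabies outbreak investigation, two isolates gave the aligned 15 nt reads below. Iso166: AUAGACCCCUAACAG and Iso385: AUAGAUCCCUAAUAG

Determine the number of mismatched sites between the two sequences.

2

The sequences differ at positions 6 (C/U), 13 (C/U).
That gives 2 mismatches out of 15 aligned sites, so the Hamming distance is 2.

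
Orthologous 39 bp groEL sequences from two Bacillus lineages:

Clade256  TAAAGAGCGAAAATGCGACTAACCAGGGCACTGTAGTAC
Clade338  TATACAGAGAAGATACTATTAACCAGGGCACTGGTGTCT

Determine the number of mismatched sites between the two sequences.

The sequences differ at positions 3 (A/T), 5 (G/C), 8 (C/A), 12 (A/G), 15 (G/A), 17 (G/T), 19 (C/T), 34 (T/G), 35 (A/T), 38 (A/C), 39 (C/T).
That gives 11 mismatches out of 39 aligned sites, so the Hamming distance is 11.

11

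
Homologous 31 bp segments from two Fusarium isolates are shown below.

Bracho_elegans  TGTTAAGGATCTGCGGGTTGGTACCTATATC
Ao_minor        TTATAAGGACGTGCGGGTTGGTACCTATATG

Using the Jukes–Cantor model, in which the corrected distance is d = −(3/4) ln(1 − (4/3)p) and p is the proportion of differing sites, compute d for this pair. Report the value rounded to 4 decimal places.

0.1816

The sequences differ at positions 2 (G/T), 3 (T/A), 10 (T/C), 11 (C/G), 31 (C/G).
p = 5/31 = 0.161290.
d = −0.75 · ln(1 − (4/3)·0.161290) = −0.75 · ln(0.784947) = −0.75 · (-0.242139) = 0.1816.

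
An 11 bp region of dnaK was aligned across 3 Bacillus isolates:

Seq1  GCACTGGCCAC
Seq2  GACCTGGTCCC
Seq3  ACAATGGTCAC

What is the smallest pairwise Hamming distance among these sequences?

Pairwise Hamming distances:
  Seq1 vs Seq2: 4
  Seq1 vs Seq3: 3
  Seq2 vs Seq3: 5
The smallest is 3, between Seq1 and Seq3.

3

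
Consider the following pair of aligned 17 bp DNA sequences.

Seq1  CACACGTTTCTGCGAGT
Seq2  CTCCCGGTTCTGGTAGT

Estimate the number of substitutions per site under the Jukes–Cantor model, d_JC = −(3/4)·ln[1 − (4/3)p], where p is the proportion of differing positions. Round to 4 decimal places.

Differing sites — 2:A/T; 4:A/C; 7:T/G; 13:C/G; 14:G/T.
p = 5/17 = 0.294118.
d = −0.75 · ln(1 − (4/3)·0.294118) = −0.75 · ln(0.607843) = −0.75 · (-0.497839) = 0.3734.

0.3734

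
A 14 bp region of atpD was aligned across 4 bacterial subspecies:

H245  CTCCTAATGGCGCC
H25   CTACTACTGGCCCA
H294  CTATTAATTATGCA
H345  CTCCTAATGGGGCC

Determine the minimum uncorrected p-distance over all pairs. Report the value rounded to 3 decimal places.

Pairwise Hamming distances:
  H245 vs H25: 4
  H245 vs H294: 6
  H245 vs H345: 1
  H25 vs H294: 6
  H25 vs H345: 5
  H294 vs H345: 6
The smallest is 1 mismatch, between H245 and H345; p = 1/14 = 0.071.

0.071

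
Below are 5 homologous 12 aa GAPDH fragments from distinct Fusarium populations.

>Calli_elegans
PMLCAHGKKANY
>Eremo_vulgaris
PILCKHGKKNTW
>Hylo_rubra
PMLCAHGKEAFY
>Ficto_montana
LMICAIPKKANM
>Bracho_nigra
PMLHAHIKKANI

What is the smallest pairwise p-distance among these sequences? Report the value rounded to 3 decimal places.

Pairwise Hamming distances:
  Calli_elegans vs Eremo_vulgaris: 5
  Calli_elegans vs Hylo_rubra: 2
  Calli_elegans vs Ficto_montana: 5
  Calli_elegans vs Bracho_nigra: 3
  Eremo_vulgaris vs Hylo_rubra: 6
  Eremo_vulgaris vs Ficto_montana: 9
  Eremo_vulgaris vs Bracho_nigra: 7
  Hylo_rubra vs Ficto_montana: 7
  Hylo_rubra vs Bracho_nigra: 5
  Ficto_montana vs Bracho_nigra: 6
The smallest is 2 mismatches, between Calli_elegans and Hylo_rubra; p = 2/12 = 0.167.

0.167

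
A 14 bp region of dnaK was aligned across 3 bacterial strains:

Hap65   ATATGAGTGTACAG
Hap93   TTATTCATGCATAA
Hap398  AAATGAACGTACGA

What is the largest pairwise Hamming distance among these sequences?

Pairwise Hamming distances:
  Hap65 vs Hap93: 7
  Hap65 vs Hap398: 5
  Hap93 vs Hap398: 8
The largest is 8, between Hap93 and Hap398.

8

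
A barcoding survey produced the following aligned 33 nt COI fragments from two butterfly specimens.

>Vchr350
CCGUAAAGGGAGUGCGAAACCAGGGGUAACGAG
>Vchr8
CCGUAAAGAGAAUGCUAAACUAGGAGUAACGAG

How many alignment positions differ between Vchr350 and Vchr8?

5

Differing sites — 9:G/A; 12:G/A; 16:G/U; 21:C/U; 25:G/A.
That gives 5 mismatches out of 33 aligned sites, so the Hamming distance is 5.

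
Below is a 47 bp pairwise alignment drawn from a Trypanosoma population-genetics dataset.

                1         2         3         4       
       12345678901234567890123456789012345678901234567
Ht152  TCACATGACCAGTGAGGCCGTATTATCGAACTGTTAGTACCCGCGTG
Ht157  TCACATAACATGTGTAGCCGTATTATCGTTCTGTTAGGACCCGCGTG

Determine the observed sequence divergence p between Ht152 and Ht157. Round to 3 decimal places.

0.170

Mismatches occur at site 7 (G/A), site 10 (C/A), site 11 (A/T), site 15 (A/T), site 16 (G/A), site 29 (A/T), site 30 (A/T), site 38 (T/G).
There are 8 differences over 47 sites, so p = 8/47 = 0.170.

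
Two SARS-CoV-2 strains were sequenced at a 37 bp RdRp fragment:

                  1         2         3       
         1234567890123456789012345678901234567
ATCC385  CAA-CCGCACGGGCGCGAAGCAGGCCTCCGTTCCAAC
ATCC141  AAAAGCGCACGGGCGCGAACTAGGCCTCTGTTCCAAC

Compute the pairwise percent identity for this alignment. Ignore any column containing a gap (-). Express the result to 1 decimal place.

Excluding the 1 gap column leaves 36 comparable sites.
Mismatches occur at site 1 (C/A), site 5 (C/G), site 20 (G/C), site 21 (C/T), site 29 (C/T).
31 of the 36 comparable sites match, so the percent identity is 31/36 × 100 = 86.1%.

86.1%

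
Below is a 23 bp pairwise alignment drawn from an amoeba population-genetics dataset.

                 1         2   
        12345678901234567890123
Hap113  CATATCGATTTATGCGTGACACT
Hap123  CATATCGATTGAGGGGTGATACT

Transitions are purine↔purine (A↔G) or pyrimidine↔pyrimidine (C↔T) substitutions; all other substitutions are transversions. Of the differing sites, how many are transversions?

3

Differing sites — 11:T/G (Tv); 13:T/G (Tv); 15:C/G (Tv); 20:C/T (Ti).
Of the 4 differences, 1 transition and 3 transversions, so the answer is 3.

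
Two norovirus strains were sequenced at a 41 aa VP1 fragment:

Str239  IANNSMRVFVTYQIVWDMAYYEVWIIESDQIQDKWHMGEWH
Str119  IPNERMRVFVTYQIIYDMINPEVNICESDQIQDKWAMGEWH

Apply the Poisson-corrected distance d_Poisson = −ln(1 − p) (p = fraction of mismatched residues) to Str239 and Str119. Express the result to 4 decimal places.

0.3124

The sequences differ at positions 2 (A/P), 4 (N/E), 5 (S/R), 15 (V/I), 16 (W/Y), 19 (A/I), 20 (Y/N), 21 (Y/P), 24 (W/N), 26 (I/C), 36 (H/A).
p = 11/41 = 0.268293.
d = −ln(1 − 0.268293) = −ln(0.731707) = 0.3124.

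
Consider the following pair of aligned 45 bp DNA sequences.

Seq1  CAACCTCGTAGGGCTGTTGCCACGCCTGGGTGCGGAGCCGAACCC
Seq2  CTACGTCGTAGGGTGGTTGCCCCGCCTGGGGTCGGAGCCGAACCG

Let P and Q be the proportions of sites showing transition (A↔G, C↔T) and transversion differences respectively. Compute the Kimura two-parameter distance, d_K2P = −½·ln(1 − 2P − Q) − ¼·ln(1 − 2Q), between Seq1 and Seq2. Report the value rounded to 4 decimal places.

0.2047

The sequences differ at positions 2 (A/T, transversion), 5 (C/G, transversion), 14 (C/T, transition), 15 (T/G, transversion), 22 (A/C, transversion), 31 (T/G, transversion), 32 (G/T, transversion), 45 (C/G, transversion).
Of the 8 differences, 1 transition and 7 transversions over 45 sites: P = 1/45 = 0.022222, Q = 7/45 = 0.155556.
d = −0.5·ln(0.800000) − 0.25·ln(0.688888) = −0.5·(-0.223144) − 0.25·(-0.372677) = 0.2047.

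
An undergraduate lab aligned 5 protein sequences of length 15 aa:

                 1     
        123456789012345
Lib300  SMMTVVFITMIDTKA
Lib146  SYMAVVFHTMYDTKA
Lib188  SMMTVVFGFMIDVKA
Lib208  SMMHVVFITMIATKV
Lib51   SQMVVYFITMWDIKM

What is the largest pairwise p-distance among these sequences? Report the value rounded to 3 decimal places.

Pairwise Hamming distances:
  Lib300 vs Lib146: 4
  Lib300 vs Lib188: 3
  Lib300 vs Lib208: 3
  Lib300 vs Lib51: 6
  Lib146 vs Lib188: 6
  Lib146 vs Lib208: 6
  Lib146 vs Lib51: 7
  Lib188 vs Lib208: 6
  Lib188 vs Lib51: 8
  Lib208 vs Lib51: 7
The largest is 8 mismatches, between Lib188 and Lib51; p = 8/15 = 0.533.

0.533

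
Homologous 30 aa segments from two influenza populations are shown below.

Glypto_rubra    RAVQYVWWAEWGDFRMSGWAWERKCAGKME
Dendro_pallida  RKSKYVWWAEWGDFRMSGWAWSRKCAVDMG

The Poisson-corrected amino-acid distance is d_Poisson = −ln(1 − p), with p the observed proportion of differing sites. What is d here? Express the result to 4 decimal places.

The sequences differ at positions 2 (A/K), 3 (V/S), 4 (Q/K), 22 (E/S), 27 (G/V), 28 (K/D), 30 (E/G).
p = 7/30 = 0.233333.
d = −ln(1 − 0.233333) = −ln(0.766667) = 0.2657.

0.2657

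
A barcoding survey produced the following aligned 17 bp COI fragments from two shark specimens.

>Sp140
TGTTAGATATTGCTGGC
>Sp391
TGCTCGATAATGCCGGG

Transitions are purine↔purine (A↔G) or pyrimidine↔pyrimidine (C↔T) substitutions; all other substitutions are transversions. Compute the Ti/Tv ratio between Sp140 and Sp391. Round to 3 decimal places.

0.667

The sequences differ at positions 3 (T/C, transition), 5 (A/C, transversion), 10 (T/A, transversion), 14 (T/C, transition), 17 (C/G, transversion).
Of the 5 differences, 2 transitions and 3 transversions, so Ti/Tv = 2/3 = 0.667.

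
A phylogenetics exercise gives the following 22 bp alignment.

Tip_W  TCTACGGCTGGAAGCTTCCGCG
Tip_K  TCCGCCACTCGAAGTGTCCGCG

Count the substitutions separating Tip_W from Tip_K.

Mismatches occur at site 3 (T/C), site 4 (A/G), site 6 (G/C), site 7 (G/A), site 10 (G/C), site 15 (C/T), site 16 (T/G).
That gives 7 mismatches out of 22 aligned sites, so the Hamming distance is 7.

7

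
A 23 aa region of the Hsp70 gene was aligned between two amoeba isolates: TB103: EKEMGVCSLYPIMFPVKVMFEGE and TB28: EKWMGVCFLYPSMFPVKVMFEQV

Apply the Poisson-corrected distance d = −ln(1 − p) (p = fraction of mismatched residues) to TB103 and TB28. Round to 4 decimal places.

Mismatches occur at site 3 (E↔W), site 8 (S↔F), site 12 (I↔S), site 22 (G↔Q), site 23 (E↔V).
p = 5/23 = 0.217391.
d = −ln(1 − 0.217391) = −ln(0.782609) = 0.2451.

0.2451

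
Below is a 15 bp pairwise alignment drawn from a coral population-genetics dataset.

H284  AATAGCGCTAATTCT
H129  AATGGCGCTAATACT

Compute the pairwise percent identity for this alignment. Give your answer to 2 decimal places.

86.67%

The sequences differ at positions 4 (A/G), 13 (T/A).
13 of the 15 sites match, so the percent identity is 13/15 × 100 = 86.67%.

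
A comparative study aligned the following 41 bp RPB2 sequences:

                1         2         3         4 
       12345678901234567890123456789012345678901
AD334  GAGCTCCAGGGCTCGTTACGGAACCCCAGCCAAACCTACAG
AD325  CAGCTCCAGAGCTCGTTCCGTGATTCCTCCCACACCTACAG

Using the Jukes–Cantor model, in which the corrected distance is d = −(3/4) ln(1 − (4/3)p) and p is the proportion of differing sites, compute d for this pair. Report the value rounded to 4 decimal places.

0.2950

Differing sites — 1:G/C; 10:G/A; 18:A/C; 21:G/T; 22:A/G; 24:C/T; 25:C/T; 28:A/T; 29:G/C; 33:A/C.
p = 10/41 = 0.243902.
d = −0.75 · ln(1 − (4/3)·0.243902) = −0.75 · ln(0.674797) = −0.75 · (-0.393343) = 0.2950.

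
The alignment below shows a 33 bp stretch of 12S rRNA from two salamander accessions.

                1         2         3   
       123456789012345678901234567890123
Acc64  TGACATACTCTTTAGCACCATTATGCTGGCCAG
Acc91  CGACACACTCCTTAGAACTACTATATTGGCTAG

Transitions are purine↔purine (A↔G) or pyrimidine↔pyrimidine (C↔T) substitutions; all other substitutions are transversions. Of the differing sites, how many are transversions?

Differing sites — 1:T/C (Ti); 6:T/C (Ti); 11:T/C (Ti); 16:C/A (Tv); 19:C/T (Ti); 21:T/C (Ti); 25:G/A (Ti); 26:C/T (Ti); 31:C/T (Ti).
Of the 9 differences, 8 transitions and 1 transversion, so the answer is 1.

1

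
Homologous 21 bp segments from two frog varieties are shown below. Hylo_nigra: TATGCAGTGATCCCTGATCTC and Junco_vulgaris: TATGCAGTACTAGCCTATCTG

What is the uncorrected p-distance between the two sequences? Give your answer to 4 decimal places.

0.3333

Mismatches occur at site 9 (G→A), site 10 (A→C), site 12 (C→A), site 13 (C→G), site 15 (T→C), site 16 (G→T), site 21 (C→G).
There are 7 differences over 21 sites, so p = 7/21 = 0.3333.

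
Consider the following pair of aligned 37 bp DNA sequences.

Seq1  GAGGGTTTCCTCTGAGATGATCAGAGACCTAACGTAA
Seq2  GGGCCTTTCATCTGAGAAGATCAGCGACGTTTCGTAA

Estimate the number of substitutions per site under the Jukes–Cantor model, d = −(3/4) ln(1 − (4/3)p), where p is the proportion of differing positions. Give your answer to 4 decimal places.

Mismatches occur at site 2 (A↔G), site 4 (G↔C), site 5 (G↔C), site 10 (C↔A), site 18 (T↔A), site 25 (A↔C), site 29 (C↔G), site 31 (A↔T), site 32 (A↔T).
p = 9/37 = 0.243243.
d = −0.75 · ln(1 − (4/3)·0.243243) = −0.75 · ln(0.675676) = −0.75 · (-0.392042) = 0.2940.

0.2940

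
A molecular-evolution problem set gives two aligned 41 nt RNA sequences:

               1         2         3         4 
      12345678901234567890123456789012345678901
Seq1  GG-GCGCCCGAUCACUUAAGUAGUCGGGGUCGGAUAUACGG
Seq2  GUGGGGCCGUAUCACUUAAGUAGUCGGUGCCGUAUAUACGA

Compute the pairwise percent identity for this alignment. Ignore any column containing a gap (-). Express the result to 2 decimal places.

Excluding the 1 gap column leaves 40 comparable sites.
Differing sites — 2:G/U; 5:C/G; 9:C/G; 10:G/U; 28:G/U; 30:U/C; 33:G/U; 41:G/A.
32 of the 40 comparable sites match, so the percent identity is 32/40 × 100 = 80.00%.

80.00%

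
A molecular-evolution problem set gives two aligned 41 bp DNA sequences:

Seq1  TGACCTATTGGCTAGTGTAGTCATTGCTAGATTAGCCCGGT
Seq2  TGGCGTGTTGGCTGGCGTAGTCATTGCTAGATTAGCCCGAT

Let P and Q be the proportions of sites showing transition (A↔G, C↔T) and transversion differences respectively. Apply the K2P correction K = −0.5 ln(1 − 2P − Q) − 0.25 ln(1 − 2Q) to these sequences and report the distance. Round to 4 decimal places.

0.1687

Differing sites — 3:A/G (Ti); 5:C/G (Tv); 7:A/G (Ti); 14:A/G (Ti); 16:T/C (Ti); 40:G/A (Ti).
Of the 6 differences, 5 transitions and 1 transversion over 41 sites: P = 5/41 = 0.121951, Q = 1/41 = 0.024390.
d = −0.5·ln(0.731708) − 0.25·ln(0.951220) = −0.5·(-0.312374) − 0.25·(-0.050010) = 0.1687.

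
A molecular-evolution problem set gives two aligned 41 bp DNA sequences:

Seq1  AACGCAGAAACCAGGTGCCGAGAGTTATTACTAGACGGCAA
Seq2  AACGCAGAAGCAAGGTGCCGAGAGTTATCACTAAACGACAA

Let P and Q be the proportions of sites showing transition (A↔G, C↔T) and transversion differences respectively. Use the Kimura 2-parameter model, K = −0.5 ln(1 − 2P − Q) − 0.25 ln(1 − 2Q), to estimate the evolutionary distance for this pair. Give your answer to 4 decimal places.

0.1364

The sequences differ at positions 10 (A/G, transition), 12 (C/A, transversion), 29 (T/C, transition), 34 (G/A, transition), 38 (G/A, transition).
Of the 5 differences, 4 transitions and 1 transversion over 41 sites: P = 4/41 = 0.097561, Q = 1/41 = 0.024390.
d = −0.5·ln(0.780488) − 0.25·ln(0.951220) = −0.5·(-0.247836) − 0.25·(-0.050010) = 0.1364.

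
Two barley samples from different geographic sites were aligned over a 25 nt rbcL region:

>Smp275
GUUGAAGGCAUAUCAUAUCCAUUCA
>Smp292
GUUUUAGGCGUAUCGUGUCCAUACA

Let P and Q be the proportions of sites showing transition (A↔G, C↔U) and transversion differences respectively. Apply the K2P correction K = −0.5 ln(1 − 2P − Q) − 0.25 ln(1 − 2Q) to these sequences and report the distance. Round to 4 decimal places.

0.2918

Differing sites — 4:G/U (Tv); 5:A/U (Tv); 10:A/G (Ti); 15:A/G (Ti); 17:A/G (Ti); 23:U/A (Tv).
Of the 6 differences, 3 transitions and 3 transversions over 25 sites: P = 3/25 = 0.120000, Q = 3/25 = 0.120000.
d = −0.5·ln(0.640000) − 0.25·ln(0.760000) = −0.5·(-0.446287) − 0.25·(-0.274437) = 0.2918.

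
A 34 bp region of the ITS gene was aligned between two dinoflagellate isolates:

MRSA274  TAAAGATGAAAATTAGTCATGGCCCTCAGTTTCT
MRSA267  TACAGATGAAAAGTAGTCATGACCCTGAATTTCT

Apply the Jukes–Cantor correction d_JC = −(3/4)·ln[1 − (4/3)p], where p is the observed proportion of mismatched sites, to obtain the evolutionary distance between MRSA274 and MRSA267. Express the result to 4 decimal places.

The sequences differ at positions 3 (A/C), 13 (T/G), 22 (G/A), 27 (C/G), 29 (G/A).
p = 5/34 = 0.147059.
d = −0.75 · ln(1 − (4/3)·0.147059) = −0.75 · ln(0.803921) = −0.75 · (-0.218254) = 0.1637.

0.1637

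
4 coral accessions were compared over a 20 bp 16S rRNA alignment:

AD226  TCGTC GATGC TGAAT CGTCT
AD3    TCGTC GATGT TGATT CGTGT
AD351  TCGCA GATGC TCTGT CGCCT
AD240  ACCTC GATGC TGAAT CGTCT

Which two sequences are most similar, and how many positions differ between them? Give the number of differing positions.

Pairwise Hamming distances:
  AD226 vs AD3: 3
  AD226 vs AD351: 6
  AD226 vs AD240: 2
  AD3 vs AD351: 8
  AD3 vs AD240: 5
  AD351 vs AD240: 8
The smallest is 2, between AD226 and AD240.

2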